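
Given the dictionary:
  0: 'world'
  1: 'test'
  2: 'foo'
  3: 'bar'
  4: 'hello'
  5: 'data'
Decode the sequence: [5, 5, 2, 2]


Look up each index in the dictionary:
  5 -> 'data'
  5 -> 'data'
  2 -> 'foo'
  2 -> 'foo'

Decoded: "data data foo foo"


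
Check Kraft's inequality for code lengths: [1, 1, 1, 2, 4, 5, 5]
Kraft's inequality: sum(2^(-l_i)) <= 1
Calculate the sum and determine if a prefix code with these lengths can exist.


Sum = 2^(-1) + 2^(-1) + 2^(-1) + 2^(-2) + 2^(-4) + 2^(-5) + 2^(-5)
    = 0.5 + 0.5 + 0.5 + 0.25 + 0.0625 + 0.03125 + 0.03125
    = 60/32 = 1.875
Since 1.875 > 1, Kraft's inequality is NOT satisfied.
A prefix code with these lengths CANNOT exist.

Kraft sum = 1.875. Not satisfied.


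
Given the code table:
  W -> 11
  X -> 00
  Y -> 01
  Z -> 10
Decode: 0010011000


Decoding:
00 -> X
10 -> Z
01 -> Y
10 -> Z
00 -> X


Result: XZYZX


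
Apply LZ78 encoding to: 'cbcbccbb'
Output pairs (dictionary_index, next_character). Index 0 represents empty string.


LZ78 encoding steps:
Dictionary: {0: ''}
Step 1: w='' (idx 0), next='c' -> output (0, 'c'), add 'c' as idx 1
Step 2: w='' (idx 0), next='b' -> output (0, 'b'), add 'b' as idx 2
Step 3: w='c' (idx 1), next='b' -> output (1, 'b'), add 'cb' as idx 3
Step 4: w='c' (idx 1), next='c' -> output (1, 'c'), add 'cc' as idx 4
Step 5: w='b' (idx 2), next='b' -> output (2, 'b'), add 'bb' as idx 5


Encoded: [(0, 'c'), (0, 'b'), (1, 'b'), (1, 'c'), (2, 'b')]


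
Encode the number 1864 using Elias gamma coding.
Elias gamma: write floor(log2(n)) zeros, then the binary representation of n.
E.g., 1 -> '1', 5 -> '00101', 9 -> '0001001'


num_bits = floor(log2(1864)) + 1 = 11
leading_zeros = num_bits - 1 = 10
binary(1864) = 11101001000

Elias gamma(1864) = '0000000000' + '11101001000' = 000000000011101001000 (21 bits)


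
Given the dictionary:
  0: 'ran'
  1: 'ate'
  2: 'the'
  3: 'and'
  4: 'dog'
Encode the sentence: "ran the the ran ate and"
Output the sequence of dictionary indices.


Look up each word in the dictionary:
  'ran' -> 0
  'the' -> 2
  'the' -> 2
  'ran' -> 0
  'ate' -> 1
  'and' -> 3

Encoded: [0, 2, 2, 0, 1, 3]


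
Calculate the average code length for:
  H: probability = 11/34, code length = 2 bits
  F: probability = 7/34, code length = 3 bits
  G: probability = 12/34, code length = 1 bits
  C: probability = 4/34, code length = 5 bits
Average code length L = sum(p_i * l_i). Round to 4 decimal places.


Weighted contributions p_i * l_i:
  H: (11/34) * 2 = 22/34
  F: (7/34) * 3 = 21/34
  G: (12/34) * 1 = 12/34
  C: (4/34) * 5 = 20/34
Sum = (22 + 21 + 12 + 20)/34 = 75/34

L = 75/34 = 2.2059 bits/symbol


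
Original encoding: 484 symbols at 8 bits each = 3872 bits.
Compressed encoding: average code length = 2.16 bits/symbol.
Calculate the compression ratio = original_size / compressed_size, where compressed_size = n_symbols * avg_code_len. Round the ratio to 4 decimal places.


original_size = n_symbols * orig_bits = 484 * 8 = 3872 bits
compressed_size = n_symbols * avg_code_len = 484 * 2.16 = 1045.44 bits
ratio = original_size / compressed_size = 3872 / 1045.44 = 3.7037

Compression ratio = 3.7037


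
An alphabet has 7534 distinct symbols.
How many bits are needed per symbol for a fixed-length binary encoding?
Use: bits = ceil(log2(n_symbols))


log2(7534) = 12.8792
Bracket: 2^12 = 4096 < 7534 <= 2^13 = 8192
So ceil(log2(7534)) = 13

bits = ceil(log2(7534)) = ceil(12.8792) = 13 bits


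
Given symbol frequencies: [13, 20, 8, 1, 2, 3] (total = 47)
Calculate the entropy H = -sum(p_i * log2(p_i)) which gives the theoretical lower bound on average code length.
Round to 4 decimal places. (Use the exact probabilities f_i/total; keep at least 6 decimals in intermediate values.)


Per-symbol terms -p_i * log2(p_i) with p_i = f_i/47:
  p = 13/47 = 0.276596: log2(p) = -1.854149, -p*log2(p) = 0.512850
  p = 20/47 = 0.425532: log2(p) = -1.232661, -p*log2(p) = 0.524536
  p = 8/47 = 0.170213: log2(p) = -2.554589, -p*log2(p) = 0.434824
  p = 1/47 = 0.021277: log2(p) = -5.554589, -p*log2(p) = 0.118183
  p = 2/47 = 0.042553: log2(p) = -4.554589, -p*log2(p) = 0.193812
  p = 3/47 = 0.063830: log2(p) = -3.969626, -p*log2(p) = 0.253380
H = 0.512850 + 0.524536 + 0.434824 + 0.118183 + 0.193812 + 0.253380 = 2.037585

H = 2.0376 bits/symbol


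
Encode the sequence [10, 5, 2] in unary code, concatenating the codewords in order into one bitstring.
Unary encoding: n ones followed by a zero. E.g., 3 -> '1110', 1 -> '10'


Encode each number as n ones followed by a terminating 0:
  10 -> 11111111110 (11 bits)
  5 -> 111110 (6 bits)
  2 -> 110 (3 bits)
Total length = 11 + 6 + 3 = 20 bits.

Unary([10, 5, 2]) = 11111111110111110110 (20 bits)


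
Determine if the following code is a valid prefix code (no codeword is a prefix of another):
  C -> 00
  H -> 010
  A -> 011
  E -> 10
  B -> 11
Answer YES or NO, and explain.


Checking each pair (does one codeword prefix another?):
  C='00' vs H='010': no prefix
  C='00' vs A='011': no prefix
  C='00' vs E='10': no prefix
  C='00' vs B='11': no prefix
  H='010' vs C='00': no prefix
  H='010' vs A='011': no prefix
  H='010' vs E='10': no prefix
  H='010' vs B='11': no prefix
  A='011' vs C='00': no prefix
  A='011' vs H='010': no prefix
  A='011' vs E='10': no prefix
  A='011' vs B='11': no prefix
  E='10' vs C='00': no prefix
  E='10' vs H='010': no prefix
  E='10' vs A='011': no prefix
  E='10' vs B='11': no prefix
  B='11' vs C='00': no prefix
  B='11' vs H='010': no prefix
  B='11' vs A='011': no prefix
  B='11' vs E='10': no prefix
No violation found over all pairs.

YES -- this is a valid prefix code. No codeword is a prefix of any other codeword.


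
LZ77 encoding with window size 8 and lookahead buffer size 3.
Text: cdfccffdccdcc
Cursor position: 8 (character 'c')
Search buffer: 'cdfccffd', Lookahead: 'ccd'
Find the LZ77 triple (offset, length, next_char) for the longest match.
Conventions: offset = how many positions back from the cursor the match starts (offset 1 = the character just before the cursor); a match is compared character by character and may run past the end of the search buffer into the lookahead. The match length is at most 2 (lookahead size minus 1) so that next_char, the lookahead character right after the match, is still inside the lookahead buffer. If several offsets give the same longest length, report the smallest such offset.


Try each offset into the search buffer:
  offset=1 (pos 7, char 'd'): match length 0
  offset=2 (pos 6, char 'f'): match length 0
  offset=3 (pos 5, char 'f'): match length 0
  offset=4 (pos 4, char 'c'): match length 1
  offset=5 (pos 3, char 'c'): match length 2
  offset=6 (pos 2, char 'f'): match length 0
  offset=7 (pos 1, char 'd'): match length 0
  offset=8 (pos 0, char 'c'): match length 1
Longest match has length 2 at offset 5.
next_char = character at position 8 + 2 = 10 -> 'd'

Best match: offset=5, length=2 (matching 'cc' starting at position 3)
LZ77 triple: (5, 2, 'd')


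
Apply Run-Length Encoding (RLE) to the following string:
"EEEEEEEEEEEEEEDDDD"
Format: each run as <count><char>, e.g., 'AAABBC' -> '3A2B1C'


Scanning runs left to right:
  i=0: run of 'E' x 14 -> '14E'
  i=14: run of 'D' x 4 -> '4D'

RLE = 14E4D


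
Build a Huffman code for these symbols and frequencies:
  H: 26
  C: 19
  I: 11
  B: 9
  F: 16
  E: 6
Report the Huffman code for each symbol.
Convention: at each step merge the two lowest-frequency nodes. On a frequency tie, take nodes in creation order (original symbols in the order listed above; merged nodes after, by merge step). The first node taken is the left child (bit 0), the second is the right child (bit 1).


Huffman tree construction:
Step 1: Merge E(6) + B(9) = 15
Step 2: Merge I(11) + (E+B)(15) = 26
Step 3: Merge F(16) + C(19) = 35
Step 4: Merge H(26) + (I+(E+B))(26) = 52
Step 5: Merge (F+C)(35) + (H+(I+(E+B)))(52) = 87
Read each symbol's code off the tree from the root (left child = 0, right child = 1).

Codes:
  H: 10 (length 2)
  C: 01 (length 2)
  I: 110 (length 3)
  B: 1111 (length 4)
  F: 00 (length 2)
  E: 1110 (length 4)
Average code length: 215/87 = 2.4713 bits/symbol


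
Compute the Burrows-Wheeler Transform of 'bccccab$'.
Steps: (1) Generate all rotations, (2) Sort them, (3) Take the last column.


Rotations (sorted):
  0: $bccccab -> last char: b
  1: ab$bcccc -> last char: c
  2: b$bcccca -> last char: a
  3: bccccab$ -> last char: $
  4: cab$bccc -> last char: c
  5: ccab$bcc -> last char: c
  6: cccab$bc -> last char: c
  7: ccccab$b -> last char: b


BWT = bca$cccb


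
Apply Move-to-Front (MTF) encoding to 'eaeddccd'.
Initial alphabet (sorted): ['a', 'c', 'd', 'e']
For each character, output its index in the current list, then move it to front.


MTF encoding:
'e': index 3 in ['a', 'c', 'd', 'e'] -> ['e', 'a', 'c', 'd']
'a': index 1 in ['e', 'a', 'c', 'd'] -> ['a', 'e', 'c', 'd']
'e': index 1 in ['a', 'e', 'c', 'd'] -> ['e', 'a', 'c', 'd']
'd': index 3 in ['e', 'a', 'c', 'd'] -> ['d', 'e', 'a', 'c']
'd': index 0 in ['d', 'e', 'a', 'c'] -> ['d', 'e', 'a', 'c']
'c': index 3 in ['d', 'e', 'a', 'c'] -> ['c', 'd', 'e', 'a']
'c': index 0 in ['c', 'd', 'e', 'a'] -> ['c', 'd', 'e', 'a']
'd': index 1 in ['c', 'd', 'e', 'a'] -> ['d', 'c', 'e', 'a']


Output: [3, 1, 1, 3, 0, 3, 0, 1]


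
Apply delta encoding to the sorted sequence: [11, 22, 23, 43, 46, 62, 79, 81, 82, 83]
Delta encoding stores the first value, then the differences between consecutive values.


First value: 11
Deltas:
  22 - 11 = 11
  23 - 22 = 1
  43 - 23 = 20
  46 - 43 = 3
  62 - 46 = 16
  79 - 62 = 17
  81 - 79 = 2
  82 - 81 = 1
  83 - 82 = 1


Delta encoded: [11, 11, 1, 20, 3, 16, 17, 2, 1, 1]


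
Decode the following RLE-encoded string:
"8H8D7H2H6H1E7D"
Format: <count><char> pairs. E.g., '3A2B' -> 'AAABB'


Expanding each <count><char> pair:
  8H -> 'HHHHHHHH'
  8D -> 'DDDDDDDD'
  7H -> 'HHHHHHH'
  2H -> 'HH'
  6H -> 'HHHHHH'
  1E -> 'E'
  7D -> 'DDDDDDD'

Decoded = HHHHHHHHDDDDDDDDHHHHHHHHHHHHHHHEDDDDDDD


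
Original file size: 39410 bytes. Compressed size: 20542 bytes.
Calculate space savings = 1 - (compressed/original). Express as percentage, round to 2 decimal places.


ratio = compressed/original = 20542/39410 = 0.521238
savings = 1 - ratio = 1 - 0.521238 = 0.478762
as a percentage: 0.478762 * 100 = 47.88%

Space savings = 1 - 20542/39410 = 47.88%


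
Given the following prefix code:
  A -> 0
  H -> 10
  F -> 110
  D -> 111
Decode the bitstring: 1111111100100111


Decoding step by step:
Bits 111 -> D
Bits 111 -> D
Bits 110 -> F
Bits 0 -> A
Bits 10 -> H
Bits 0 -> A
Bits 111 -> D


Decoded message: DDFAHAD


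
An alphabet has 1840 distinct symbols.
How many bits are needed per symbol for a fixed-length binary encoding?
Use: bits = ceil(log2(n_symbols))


log2(1840) = 10.8455
Bracket: 2^10 = 1024 < 1840 <= 2^11 = 2048
So ceil(log2(1840)) = 11

bits = ceil(log2(1840)) = ceil(10.8455) = 11 bits


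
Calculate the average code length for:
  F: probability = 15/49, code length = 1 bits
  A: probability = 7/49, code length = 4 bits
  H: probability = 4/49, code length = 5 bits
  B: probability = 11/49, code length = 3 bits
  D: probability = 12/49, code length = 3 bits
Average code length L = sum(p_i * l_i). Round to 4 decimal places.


Weighted contributions p_i * l_i:
  F: (15/49) * 1 = 15/49
  A: (7/49) * 4 = 28/49
  H: (4/49) * 5 = 20/49
  B: (11/49) * 3 = 33/49
  D: (12/49) * 3 = 36/49
Sum = (15 + 28 + 20 + 33 + 36)/49 = 132/49

L = 132/49 = 2.6939 bits/symbol


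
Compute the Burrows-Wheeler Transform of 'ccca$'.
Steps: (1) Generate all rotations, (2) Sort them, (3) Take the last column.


Rotations (sorted):
  0: $ccca -> last char: a
  1: a$ccc -> last char: c
  2: ca$cc -> last char: c
  3: cca$c -> last char: c
  4: ccca$ -> last char: $


BWT = accc$


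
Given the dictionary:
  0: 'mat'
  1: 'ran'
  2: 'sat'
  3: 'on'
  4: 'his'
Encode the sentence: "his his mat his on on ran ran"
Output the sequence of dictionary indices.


Look up each word in the dictionary:
  'his' -> 4
  'his' -> 4
  'mat' -> 0
  'his' -> 4
  'on' -> 3
  'on' -> 3
  'ran' -> 1
  'ran' -> 1

Encoded: [4, 4, 0, 4, 3, 3, 1, 1]


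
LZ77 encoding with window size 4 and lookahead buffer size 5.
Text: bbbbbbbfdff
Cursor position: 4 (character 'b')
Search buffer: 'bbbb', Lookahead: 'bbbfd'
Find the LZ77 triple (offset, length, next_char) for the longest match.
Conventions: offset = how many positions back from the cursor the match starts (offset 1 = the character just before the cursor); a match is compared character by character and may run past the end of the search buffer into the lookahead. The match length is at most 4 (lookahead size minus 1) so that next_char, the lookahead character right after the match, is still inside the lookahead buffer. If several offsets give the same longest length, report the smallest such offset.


Try each offset into the search buffer:
  offset=1 (pos 3, char 'b'): match length 3
  offset=2 (pos 2, char 'b'): match length 3
  offset=3 (pos 1, char 'b'): match length 3
  offset=4 (pos 0, char 'b'): match length 3
Longest match has length 3, found at offsets 1, 2, 3, 4; take the smallest, offset 1.
next_char = character at position 4 + 3 = 7 -> 'f'

Best match: offset=1, length=3 (matching 'bbb' starting at position 3)
LZ77 triple: (1, 3, 'f')


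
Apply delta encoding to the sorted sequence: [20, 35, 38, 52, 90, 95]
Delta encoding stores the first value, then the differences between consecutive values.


First value: 20
Deltas:
  35 - 20 = 15
  38 - 35 = 3
  52 - 38 = 14
  90 - 52 = 38
  95 - 90 = 5


Delta encoded: [20, 15, 3, 14, 38, 5]


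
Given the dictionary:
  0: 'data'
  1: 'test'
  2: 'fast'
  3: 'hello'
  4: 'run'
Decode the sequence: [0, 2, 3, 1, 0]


Look up each index in the dictionary:
  0 -> 'data'
  2 -> 'fast'
  3 -> 'hello'
  1 -> 'test'
  0 -> 'data'

Decoded: "data fast hello test data"


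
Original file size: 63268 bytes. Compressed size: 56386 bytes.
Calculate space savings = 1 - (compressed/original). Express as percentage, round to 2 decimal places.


ratio = compressed/original = 56386/63268 = 0.891225
savings = 1 - ratio = 1 - 0.891225 = 0.108775
as a percentage: 0.108775 * 100 = 10.88%

Space savings = 1 - 56386/63268 = 10.88%


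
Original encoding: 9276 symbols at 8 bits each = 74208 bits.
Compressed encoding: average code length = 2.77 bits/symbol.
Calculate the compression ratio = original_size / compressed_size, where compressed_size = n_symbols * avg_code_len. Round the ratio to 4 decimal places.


original_size = n_symbols * orig_bits = 9276 * 8 = 74208 bits
compressed_size = n_symbols * avg_code_len = 9276 * 2.77 = 25694.52 bits
ratio = original_size / compressed_size = 74208 / 25694.52 = 2.8881

Compression ratio = 2.8881


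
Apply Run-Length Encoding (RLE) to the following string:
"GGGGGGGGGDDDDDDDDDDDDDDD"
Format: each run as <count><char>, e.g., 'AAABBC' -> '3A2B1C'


Scanning runs left to right:
  i=0: run of 'G' x 9 -> '9G'
  i=9: run of 'D' x 15 -> '15D'

RLE = 9G15D


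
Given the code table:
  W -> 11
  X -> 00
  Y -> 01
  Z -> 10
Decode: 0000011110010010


Decoding:
00 -> X
00 -> X
01 -> Y
11 -> W
10 -> Z
01 -> Y
00 -> X
10 -> Z


Result: XXYWZYXZ


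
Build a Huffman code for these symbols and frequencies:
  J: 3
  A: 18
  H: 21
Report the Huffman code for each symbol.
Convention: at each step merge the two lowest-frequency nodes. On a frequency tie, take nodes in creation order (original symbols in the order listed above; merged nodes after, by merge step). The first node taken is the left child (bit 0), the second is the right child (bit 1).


Huffman tree construction:
Step 1: Merge J(3) + A(18) = 21
Step 2: Merge H(21) + (J+A)(21) = 42
Read each symbol's code off the tree from the root (left child = 0, right child = 1).

Codes:
  J: 10 (length 2)
  A: 11 (length 2)
  H: 0 (length 1)
Average code length: 63/42 = 1.5000 bits/symbol


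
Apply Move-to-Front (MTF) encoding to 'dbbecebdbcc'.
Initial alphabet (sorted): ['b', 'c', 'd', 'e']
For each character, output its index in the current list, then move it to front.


MTF encoding:
'd': index 2 in ['b', 'c', 'd', 'e'] -> ['d', 'b', 'c', 'e']
'b': index 1 in ['d', 'b', 'c', 'e'] -> ['b', 'd', 'c', 'e']
'b': index 0 in ['b', 'd', 'c', 'e'] -> ['b', 'd', 'c', 'e']
'e': index 3 in ['b', 'd', 'c', 'e'] -> ['e', 'b', 'd', 'c']
'c': index 3 in ['e', 'b', 'd', 'c'] -> ['c', 'e', 'b', 'd']
'e': index 1 in ['c', 'e', 'b', 'd'] -> ['e', 'c', 'b', 'd']
'b': index 2 in ['e', 'c', 'b', 'd'] -> ['b', 'e', 'c', 'd']
'd': index 3 in ['b', 'e', 'c', 'd'] -> ['d', 'b', 'e', 'c']
'b': index 1 in ['d', 'b', 'e', 'c'] -> ['b', 'd', 'e', 'c']
'c': index 3 in ['b', 'd', 'e', 'c'] -> ['c', 'b', 'd', 'e']
'c': index 0 in ['c', 'b', 'd', 'e'] -> ['c', 'b', 'd', 'e']


Output: [2, 1, 0, 3, 3, 1, 2, 3, 1, 3, 0]


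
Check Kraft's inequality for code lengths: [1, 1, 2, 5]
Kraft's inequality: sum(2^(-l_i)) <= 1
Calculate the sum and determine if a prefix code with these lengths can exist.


Sum = 2^(-1) + 2^(-1) + 2^(-2) + 2^(-5)
    = 0.5 + 0.5 + 0.25 + 0.03125
    = 41/32 = 1.28125
Since 1.28125 > 1, Kraft's inequality is NOT satisfied.
A prefix code with these lengths CANNOT exist.

Kraft sum = 1.28125. Not satisfied.


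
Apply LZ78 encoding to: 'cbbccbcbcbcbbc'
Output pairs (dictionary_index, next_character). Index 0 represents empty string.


LZ78 encoding steps:
Dictionary: {0: ''}
Step 1: w='' (idx 0), next='c' -> output (0, 'c'), add 'c' as idx 1
Step 2: w='' (idx 0), next='b' -> output (0, 'b'), add 'b' as idx 2
Step 3: w='b' (idx 2), next='c' -> output (2, 'c'), add 'bc' as idx 3
Step 4: w='c' (idx 1), next='b' -> output (1, 'b'), add 'cb' as idx 4
Step 5: w='cb' (idx 4), next='c' -> output (4, 'c'), add 'cbc' as idx 5
Step 6: w='bc' (idx 3), next='b' -> output (3, 'b'), add 'bcb' as idx 6
Step 7: w='bc' (idx 3), end of input -> output (3, '')


Encoded: [(0, 'c'), (0, 'b'), (2, 'c'), (1, 'b'), (4, 'c'), (3, 'b'), (3, '')]


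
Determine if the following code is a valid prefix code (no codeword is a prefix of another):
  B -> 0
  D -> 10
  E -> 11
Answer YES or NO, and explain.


Checking each pair (does one codeword prefix another?):
  B='0' vs D='10': no prefix
  B='0' vs E='11': no prefix
  D='10' vs B='0': no prefix
  D='10' vs E='11': no prefix
  E='11' vs B='0': no prefix
  E='11' vs D='10': no prefix
No violation found over all pairs.

YES -- this is a valid prefix code. No codeword is a prefix of any other codeword.


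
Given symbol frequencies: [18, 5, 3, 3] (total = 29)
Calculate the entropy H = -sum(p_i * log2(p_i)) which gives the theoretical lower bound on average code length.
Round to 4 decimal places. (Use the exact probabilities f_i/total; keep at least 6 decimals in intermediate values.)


Per-symbol terms -p_i * log2(p_i) with p_i = f_i/29:
  p = 18/29 = 0.620690: log2(p) = -0.688056, -p*log2(p) = 0.427069
  p = 5/29 = 0.172414: log2(p) = -2.536053, -p*log2(p) = 0.437251
  p = 3/29 = 0.103448: log2(p) = -3.273018, -p*log2(p) = 0.338588
  p = 3/29 = 0.103448: log2(p) = -3.273018, -p*log2(p) = 0.338588
H = 0.427069 + 0.437251 + 0.338588 + 0.338588 = 1.541496

H = 1.5415 bits/symbol


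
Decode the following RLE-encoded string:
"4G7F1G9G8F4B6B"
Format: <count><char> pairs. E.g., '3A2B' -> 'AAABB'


Expanding each <count><char> pair:
  4G -> 'GGGG'
  7F -> 'FFFFFFF'
  1G -> 'G'
  9G -> 'GGGGGGGGG'
  8F -> 'FFFFFFFF'
  4B -> 'BBBB'
  6B -> 'BBBBBB'

Decoded = GGGGFFFFFFFGGGGGGGGGGFFFFFFFFBBBBBBBBBB


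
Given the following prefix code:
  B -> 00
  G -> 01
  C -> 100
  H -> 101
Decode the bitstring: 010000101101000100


Decoding step by step:
Bits 01 -> G
Bits 00 -> B
Bits 00 -> B
Bits 101 -> H
Bits 101 -> H
Bits 00 -> B
Bits 01 -> G
Bits 00 -> B


Decoded message: GBBHHBGB


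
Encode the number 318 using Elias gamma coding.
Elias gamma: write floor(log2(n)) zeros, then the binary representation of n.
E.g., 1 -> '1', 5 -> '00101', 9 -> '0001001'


num_bits = floor(log2(318)) + 1 = 9
leading_zeros = num_bits - 1 = 8
binary(318) = 100111110

Elias gamma(318) = '00000000' + '100111110' = 00000000100111110 (17 bits)


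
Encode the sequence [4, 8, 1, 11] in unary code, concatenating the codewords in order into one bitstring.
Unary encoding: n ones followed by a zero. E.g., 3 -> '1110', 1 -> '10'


Encode each number as n ones followed by a terminating 0:
  4 -> 11110 (5 bits)
  8 -> 111111110 (9 bits)
  1 -> 10 (2 bits)
  11 -> 111111111110 (12 bits)
Total length = 5 + 9 + 2 + 12 = 28 bits.

Unary([4, 8, 1, 11]) = 1111011111111010111111111110 (28 bits)


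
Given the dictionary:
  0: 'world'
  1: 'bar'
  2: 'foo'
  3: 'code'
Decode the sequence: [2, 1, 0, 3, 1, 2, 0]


Look up each index in the dictionary:
  2 -> 'foo'
  1 -> 'bar'
  0 -> 'world'
  3 -> 'code'
  1 -> 'bar'
  2 -> 'foo'
  0 -> 'world'

Decoded: "foo bar world code bar foo world"


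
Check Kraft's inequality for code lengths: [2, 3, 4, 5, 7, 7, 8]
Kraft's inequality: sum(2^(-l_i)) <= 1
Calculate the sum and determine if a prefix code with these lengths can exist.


Sum = 2^(-2) + 2^(-3) + 2^(-4) + 2^(-5) + 2^(-7) + 2^(-7) + 2^(-8)
    = 0.25 + 0.125 + 0.0625 + 0.03125 + 0.0078125 + 0.0078125 + 0.00390625
    = 125/256 = 0.48828125
Since 0.48828125 <= 1, Kraft's inequality IS satisfied.
A prefix code with these lengths CAN exist.

Kraft sum = 0.48828125. Satisfied.


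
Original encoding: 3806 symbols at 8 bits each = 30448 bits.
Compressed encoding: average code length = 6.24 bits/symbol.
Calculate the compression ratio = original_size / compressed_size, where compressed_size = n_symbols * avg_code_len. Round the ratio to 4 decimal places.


original_size = n_symbols * orig_bits = 3806 * 8 = 30448 bits
compressed_size = n_symbols * avg_code_len = 3806 * 6.24 = 23749.44 bits
ratio = original_size / compressed_size = 30448 / 23749.44 = 1.2821

Compression ratio = 1.2821


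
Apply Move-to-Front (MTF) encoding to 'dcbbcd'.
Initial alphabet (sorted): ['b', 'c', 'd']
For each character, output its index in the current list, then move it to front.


MTF encoding:
'd': index 2 in ['b', 'c', 'd'] -> ['d', 'b', 'c']
'c': index 2 in ['d', 'b', 'c'] -> ['c', 'd', 'b']
'b': index 2 in ['c', 'd', 'b'] -> ['b', 'c', 'd']
'b': index 0 in ['b', 'c', 'd'] -> ['b', 'c', 'd']
'c': index 1 in ['b', 'c', 'd'] -> ['c', 'b', 'd']
'd': index 2 in ['c', 'b', 'd'] -> ['d', 'c', 'b']


Output: [2, 2, 2, 0, 1, 2]


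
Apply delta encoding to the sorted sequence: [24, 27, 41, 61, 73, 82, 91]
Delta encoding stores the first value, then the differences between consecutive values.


First value: 24
Deltas:
  27 - 24 = 3
  41 - 27 = 14
  61 - 41 = 20
  73 - 61 = 12
  82 - 73 = 9
  91 - 82 = 9


Delta encoded: [24, 3, 14, 20, 12, 9, 9]


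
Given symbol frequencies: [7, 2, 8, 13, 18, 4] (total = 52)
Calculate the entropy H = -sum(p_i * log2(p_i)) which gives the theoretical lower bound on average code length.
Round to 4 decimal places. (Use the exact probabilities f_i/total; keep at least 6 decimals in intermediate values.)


Per-symbol terms -p_i * log2(p_i) with p_i = f_i/52:
  p = 7/52 = 0.134615: log2(p) = -2.893085, -p*log2(p) = 0.389454
  p = 2/52 = 0.038462: log2(p) = -4.700440, -p*log2(p) = 0.180786
  p = 8/52 = 0.153846: log2(p) = -2.700440, -p*log2(p) = 0.415452
  p = 13/52 = 0.250000: log2(p) = -2.000000, -p*log2(p) = 0.500000
  p = 18/52 = 0.346154: log2(p) = -1.530515, -p*log2(p) = 0.529794
  p = 4/52 = 0.076923: log2(p) = -3.700440, -p*log2(p) = 0.284649
H = 0.389454 + 0.180786 + 0.415452 + 0.500000 + 0.529794 + 0.284649 = 2.300135

H = 2.3001 bits/symbol


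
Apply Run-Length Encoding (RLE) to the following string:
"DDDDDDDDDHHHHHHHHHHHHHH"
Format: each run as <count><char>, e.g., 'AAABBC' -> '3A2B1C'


Scanning runs left to right:
  i=0: run of 'D' x 9 -> '9D'
  i=9: run of 'H' x 14 -> '14H'

RLE = 9D14H


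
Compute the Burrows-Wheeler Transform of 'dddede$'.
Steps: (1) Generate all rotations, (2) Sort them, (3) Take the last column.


Rotations (sorted):
  0: $dddede -> last char: e
  1: dddede$ -> last char: $
  2: ddede$d -> last char: d
  3: de$ddde -> last char: e
  4: dede$dd -> last char: d
  5: e$ddded -> last char: d
  6: ede$ddd -> last char: d


BWT = e$deddd


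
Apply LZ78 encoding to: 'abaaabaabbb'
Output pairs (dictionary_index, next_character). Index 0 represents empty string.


LZ78 encoding steps:
Dictionary: {0: ''}
Step 1: w='' (idx 0), next='a' -> output (0, 'a'), add 'a' as idx 1
Step 2: w='' (idx 0), next='b' -> output (0, 'b'), add 'b' as idx 2
Step 3: w='a' (idx 1), next='a' -> output (1, 'a'), add 'aa' as idx 3
Step 4: w='a' (idx 1), next='b' -> output (1, 'b'), add 'ab' as idx 4
Step 5: w='aa' (idx 3), next='b' -> output (3, 'b'), add 'aab' as idx 5
Step 6: w='b' (idx 2), next='b' -> output (2, 'b'), add 'bb' as idx 6


Encoded: [(0, 'a'), (0, 'b'), (1, 'a'), (1, 'b'), (3, 'b'), (2, 'b')]


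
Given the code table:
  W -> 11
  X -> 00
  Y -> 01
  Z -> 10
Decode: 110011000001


Decoding:
11 -> W
00 -> X
11 -> W
00 -> X
00 -> X
01 -> Y


Result: WXWXXY


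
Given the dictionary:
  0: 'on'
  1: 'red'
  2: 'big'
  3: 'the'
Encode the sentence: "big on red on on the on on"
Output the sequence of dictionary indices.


Look up each word in the dictionary:
  'big' -> 2
  'on' -> 0
  'red' -> 1
  'on' -> 0
  'on' -> 0
  'the' -> 3
  'on' -> 0
  'on' -> 0

Encoded: [2, 0, 1, 0, 0, 3, 0, 0]


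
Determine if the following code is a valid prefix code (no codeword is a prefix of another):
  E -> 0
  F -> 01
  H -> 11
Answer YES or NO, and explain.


Checking each pair (does one codeword prefix another?):
  E='0' vs F='01': prefix -- VIOLATION

NO -- this is NOT a valid prefix code. E (0) is a prefix of F (01).


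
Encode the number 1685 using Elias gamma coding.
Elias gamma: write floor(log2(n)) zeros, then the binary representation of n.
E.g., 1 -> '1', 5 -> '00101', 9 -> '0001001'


num_bits = floor(log2(1685)) + 1 = 11
leading_zeros = num_bits - 1 = 10
binary(1685) = 11010010101

Elias gamma(1685) = '0000000000' + '11010010101' = 000000000011010010101 (21 bits)


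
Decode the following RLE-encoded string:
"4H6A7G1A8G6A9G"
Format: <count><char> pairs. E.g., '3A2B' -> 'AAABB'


Expanding each <count><char> pair:
  4H -> 'HHHH'
  6A -> 'AAAAAA'
  7G -> 'GGGGGGG'
  1A -> 'A'
  8G -> 'GGGGGGGG'
  6A -> 'AAAAAA'
  9G -> 'GGGGGGGGG'

Decoded = HHHHAAAAAAGGGGGGGAGGGGGGGGAAAAAAGGGGGGGGG


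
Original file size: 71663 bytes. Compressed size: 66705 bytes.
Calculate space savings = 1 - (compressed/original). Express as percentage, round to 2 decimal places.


ratio = compressed/original = 66705/71663 = 0.930815
savings = 1 - ratio = 1 - 0.930815 = 0.069185
as a percentage: 0.069185 * 100 = 6.92%

Space savings = 1 - 66705/71663 = 6.92%


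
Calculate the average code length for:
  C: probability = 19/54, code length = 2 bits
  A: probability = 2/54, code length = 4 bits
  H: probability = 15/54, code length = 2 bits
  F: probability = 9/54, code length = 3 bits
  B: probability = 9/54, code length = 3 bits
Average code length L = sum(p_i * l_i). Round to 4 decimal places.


Weighted contributions p_i * l_i:
  C: (19/54) * 2 = 38/54
  A: (2/54) * 4 = 8/54
  H: (15/54) * 2 = 30/54
  F: (9/54) * 3 = 27/54
  B: (9/54) * 3 = 27/54
Sum = (38 + 8 + 30 + 27 + 27)/54 = 130/54

L = 130/54 = 2.4074 bits/symbol


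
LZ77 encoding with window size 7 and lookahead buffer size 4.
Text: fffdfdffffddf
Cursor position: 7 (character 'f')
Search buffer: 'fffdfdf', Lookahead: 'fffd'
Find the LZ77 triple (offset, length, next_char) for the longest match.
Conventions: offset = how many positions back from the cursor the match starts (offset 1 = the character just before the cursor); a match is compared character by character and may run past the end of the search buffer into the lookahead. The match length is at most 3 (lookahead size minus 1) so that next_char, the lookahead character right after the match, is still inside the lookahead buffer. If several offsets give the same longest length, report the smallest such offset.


Try each offset into the search buffer:
  offset=1 (pos 6, char 'f'): match length 3
  offset=2 (pos 5, char 'd'): match length 0
  offset=3 (pos 4, char 'f'): match length 1
  offset=4 (pos 3, char 'd'): match length 0
  offset=5 (pos 2, char 'f'): match length 1
  offset=6 (pos 1, char 'f'): match length 2
  offset=7 (pos 0, char 'f'): match length 3
Longest match has length 3, found at offsets 1, 7; take the smallest, offset 1.
next_char = character at position 7 + 3 = 10 -> 'd'

Best match: offset=1, length=3 (matching 'fff' starting at position 6)
LZ77 triple: (1, 3, 'd')


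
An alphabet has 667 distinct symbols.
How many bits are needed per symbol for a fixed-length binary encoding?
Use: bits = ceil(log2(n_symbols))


log2(667) = 9.3815
Bracket: 2^9 = 512 < 667 <= 2^10 = 1024
So ceil(log2(667)) = 10

bits = ceil(log2(667)) = ceil(9.3815) = 10 bits


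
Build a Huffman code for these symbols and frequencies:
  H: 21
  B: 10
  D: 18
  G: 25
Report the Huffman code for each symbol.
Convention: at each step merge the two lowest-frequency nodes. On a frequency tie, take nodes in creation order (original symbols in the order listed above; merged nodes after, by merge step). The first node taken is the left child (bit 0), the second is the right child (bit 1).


Huffman tree construction:
Step 1: Merge B(10) + D(18) = 28
Step 2: Merge H(21) + G(25) = 46
Step 3: Merge (B+D)(28) + (H+G)(46) = 74
Read each symbol's code off the tree from the root (left child = 0, right child = 1).

Codes:
  H: 10 (length 2)
  B: 00 (length 2)
  D: 01 (length 2)
  G: 11 (length 2)
Average code length: 148/74 = 2.0000 bits/symbol


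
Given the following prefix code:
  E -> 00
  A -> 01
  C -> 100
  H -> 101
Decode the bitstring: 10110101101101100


Decoding step by step:
Bits 101 -> H
Bits 101 -> H
Bits 01 -> A
Bits 101 -> H
Bits 101 -> H
Bits 100 -> C


Decoded message: HHAHHC


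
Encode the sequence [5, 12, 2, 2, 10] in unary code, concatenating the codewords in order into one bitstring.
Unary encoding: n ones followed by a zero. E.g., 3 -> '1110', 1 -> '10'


Encode each number as n ones followed by a terminating 0:
  5 -> 111110 (6 bits)
  12 -> 1111111111110 (13 bits)
  2 -> 110 (3 bits)
  2 -> 110 (3 bits)
  10 -> 11111111110 (11 bits)
Total length = 6 + 13 + 3 + 3 + 11 = 36 bits.

Unary([5, 12, 2, 2, 10]) = 111110111111111111011011011111111110 (36 bits)


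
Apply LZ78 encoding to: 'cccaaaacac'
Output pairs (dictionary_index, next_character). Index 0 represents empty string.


LZ78 encoding steps:
Dictionary: {0: ''}
Step 1: w='' (idx 0), next='c' -> output (0, 'c'), add 'c' as idx 1
Step 2: w='c' (idx 1), next='c' -> output (1, 'c'), add 'cc' as idx 2
Step 3: w='' (idx 0), next='a' -> output (0, 'a'), add 'a' as idx 3
Step 4: w='a' (idx 3), next='a' -> output (3, 'a'), add 'aa' as idx 4
Step 5: w='a' (idx 3), next='c' -> output (3, 'c'), add 'ac' as idx 5
Step 6: w='ac' (idx 5), end of input -> output (5, '')


Encoded: [(0, 'c'), (1, 'c'), (0, 'a'), (3, 'a'), (3, 'c'), (5, '')]


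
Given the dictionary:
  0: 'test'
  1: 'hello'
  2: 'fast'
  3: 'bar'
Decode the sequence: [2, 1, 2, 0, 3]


Look up each index in the dictionary:
  2 -> 'fast'
  1 -> 'hello'
  2 -> 'fast'
  0 -> 'test'
  3 -> 'bar'

Decoded: "fast hello fast test bar"


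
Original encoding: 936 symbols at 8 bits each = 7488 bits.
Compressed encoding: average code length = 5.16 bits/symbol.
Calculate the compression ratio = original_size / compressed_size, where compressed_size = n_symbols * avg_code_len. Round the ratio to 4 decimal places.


original_size = n_symbols * orig_bits = 936 * 8 = 7488 bits
compressed_size = n_symbols * avg_code_len = 936 * 5.16 = 4829.76 bits
ratio = original_size / compressed_size = 7488 / 4829.76 = 1.5504

Compression ratio = 1.5504


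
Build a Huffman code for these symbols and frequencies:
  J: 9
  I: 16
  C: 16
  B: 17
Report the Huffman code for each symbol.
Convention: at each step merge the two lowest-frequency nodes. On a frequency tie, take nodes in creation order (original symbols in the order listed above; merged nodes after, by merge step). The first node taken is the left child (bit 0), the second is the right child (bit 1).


Huffman tree construction:
Step 1: Merge J(9) + I(16) = 25
Step 2: Merge C(16) + B(17) = 33
Step 3: Merge (J+I)(25) + (C+B)(33) = 58
Read each symbol's code off the tree from the root (left child = 0, right child = 1).

Codes:
  J: 00 (length 2)
  I: 01 (length 2)
  C: 10 (length 2)
  B: 11 (length 2)
Average code length: 116/58 = 2.0000 bits/symbol


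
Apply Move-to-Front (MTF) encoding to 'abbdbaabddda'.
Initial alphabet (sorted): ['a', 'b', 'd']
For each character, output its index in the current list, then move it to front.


MTF encoding:
'a': index 0 in ['a', 'b', 'd'] -> ['a', 'b', 'd']
'b': index 1 in ['a', 'b', 'd'] -> ['b', 'a', 'd']
'b': index 0 in ['b', 'a', 'd'] -> ['b', 'a', 'd']
'd': index 2 in ['b', 'a', 'd'] -> ['d', 'b', 'a']
'b': index 1 in ['d', 'b', 'a'] -> ['b', 'd', 'a']
'a': index 2 in ['b', 'd', 'a'] -> ['a', 'b', 'd']
'a': index 0 in ['a', 'b', 'd'] -> ['a', 'b', 'd']
'b': index 1 in ['a', 'b', 'd'] -> ['b', 'a', 'd']
'd': index 2 in ['b', 'a', 'd'] -> ['d', 'b', 'a']
'd': index 0 in ['d', 'b', 'a'] -> ['d', 'b', 'a']
'd': index 0 in ['d', 'b', 'a'] -> ['d', 'b', 'a']
'a': index 2 in ['d', 'b', 'a'] -> ['a', 'd', 'b']


Output: [0, 1, 0, 2, 1, 2, 0, 1, 2, 0, 0, 2]


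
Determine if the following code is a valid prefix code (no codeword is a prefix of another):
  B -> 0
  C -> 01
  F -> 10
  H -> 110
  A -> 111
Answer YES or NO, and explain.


Checking each pair (does one codeword prefix another?):
  B='0' vs C='01': prefix -- VIOLATION

NO -- this is NOT a valid prefix code. B (0) is a prefix of C (01).


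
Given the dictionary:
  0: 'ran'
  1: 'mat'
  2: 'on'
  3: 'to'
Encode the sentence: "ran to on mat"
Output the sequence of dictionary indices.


Look up each word in the dictionary:
  'ran' -> 0
  'to' -> 3
  'on' -> 2
  'mat' -> 1

Encoded: [0, 3, 2, 1]


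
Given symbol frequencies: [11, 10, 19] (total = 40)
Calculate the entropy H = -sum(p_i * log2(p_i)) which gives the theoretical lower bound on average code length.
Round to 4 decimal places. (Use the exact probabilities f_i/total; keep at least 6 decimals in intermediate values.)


Per-symbol terms -p_i * log2(p_i) with p_i = f_i/40:
  p = 11/40 = 0.275000: log2(p) = -1.862496, -p*log2(p) = 0.512187
  p = 10/40 = 0.250000: log2(p) = -2.000000, -p*log2(p) = 0.500000
  p = 19/40 = 0.475000: log2(p) = -1.074001, -p*log2(p) = 0.510150
H = 0.512187 + 0.500000 + 0.510150 = 1.522337

H = 1.5223 bits/symbol


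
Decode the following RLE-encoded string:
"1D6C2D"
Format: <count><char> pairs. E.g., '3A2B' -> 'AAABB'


Expanding each <count><char> pair:
  1D -> 'D'
  6C -> 'CCCCCC'
  2D -> 'DD'

Decoded = DCCCCCCDD


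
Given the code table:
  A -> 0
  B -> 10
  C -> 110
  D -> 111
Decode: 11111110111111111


Decoding:
111 -> D
111 -> D
10 -> B
111 -> D
111 -> D
111 -> D


Result: DDBDDD


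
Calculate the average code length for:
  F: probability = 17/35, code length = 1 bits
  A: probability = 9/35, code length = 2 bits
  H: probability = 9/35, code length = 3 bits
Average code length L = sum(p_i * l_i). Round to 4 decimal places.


Weighted contributions p_i * l_i:
  F: (17/35) * 1 = 17/35
  A: (9/35) * 2 = 18/35
  H: (9/35) * 3 = 27/35
Sum = (17 + 18 + 27)/35 = 62/35

L = 62/35 = 1.7714 bits/symbol


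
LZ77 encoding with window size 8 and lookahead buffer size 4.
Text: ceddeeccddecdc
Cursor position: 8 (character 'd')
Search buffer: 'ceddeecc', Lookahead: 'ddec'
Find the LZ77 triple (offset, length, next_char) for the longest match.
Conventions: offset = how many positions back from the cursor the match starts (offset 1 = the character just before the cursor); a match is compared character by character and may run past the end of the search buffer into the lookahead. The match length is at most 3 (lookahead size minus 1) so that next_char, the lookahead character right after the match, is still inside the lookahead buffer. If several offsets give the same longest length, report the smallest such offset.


Try each offset into the search buffer:
  offset=1 (pos 7, char 'c'): match length 0
  offset=2 (pos 6, char 'c'): match length 0
  offset=3 (pos 5, char 'e'): match length 0
  offset=4 (pos 4, char 'e'): match length 0
  offset=5 (pos 3, char 'd'): match length 1
  offset=6 (pos 2, char 'd'): match length 3
  offset=7 (pos 1, char 'e'): match length 0
  offset=8 (pos 0, char 'c'): match length 0
Longest match has length 3 at offset 6.
next_char = character at position 8 + 3 = 11 -> 'c'

Best match: offset=6, length=3 (matching 'dde' starting at position 2)
LZ77 triple: (6, 3, 'c')


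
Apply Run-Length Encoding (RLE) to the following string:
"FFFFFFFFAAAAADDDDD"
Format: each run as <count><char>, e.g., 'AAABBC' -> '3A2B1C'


Scanning runs left to right:
  i=0: run of 'F' x 8 -> '8F'
  i=8: run of 'A' x 5 -> '5A'
  i=13: run of 'D' x 5 -> '5D'

RLE = 8F5A5D


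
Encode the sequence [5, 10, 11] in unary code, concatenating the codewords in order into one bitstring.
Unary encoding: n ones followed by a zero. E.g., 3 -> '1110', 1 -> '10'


Encode each number as n ones followed by a terminating 0:
  5 -> 111110 (6 bits)
  10 -> 11111111110 (11 bits)
  11 -> 111111111110 (12 bits)
Total length = 6 + 11 + 12 = 29 bits.

Unary([5, 10, 11]) = 11111011111111110111111111110 (29 bits)


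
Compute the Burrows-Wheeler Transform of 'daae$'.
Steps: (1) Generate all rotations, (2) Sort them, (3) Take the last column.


Rotations (sorted):
  0: $daae -> last char: e
  1: aae$d -> last char: d
  2: ae$da -> last char: a
  3: daae$ -> last char: $
  4: e$daa -> last char: a


BWT = eda$a


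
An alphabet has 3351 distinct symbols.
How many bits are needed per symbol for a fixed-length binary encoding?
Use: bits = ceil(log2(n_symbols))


log2(3351) = 11.7104
Bracket: 2^11 = 2048 < 3351 <= 2^12 = 4096
So ceil(log2(3351)) = 12

bits = ceil(log2(3351)) = ceil(11.7104) = 12 bits


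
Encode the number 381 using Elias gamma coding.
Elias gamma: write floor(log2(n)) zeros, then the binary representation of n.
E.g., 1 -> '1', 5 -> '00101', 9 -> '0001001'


num_bits = floor(log2(381)) + 1 = 9
leading_zeros = num_bits - 1 = 8
binary(381) = 101111101

Elias gamma(381) = '00000000' + '101111101' = 00000000101111101 (17 bits)


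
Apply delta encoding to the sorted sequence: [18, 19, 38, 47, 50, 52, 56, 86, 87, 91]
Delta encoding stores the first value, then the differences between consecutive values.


First value: 18
Deltas:
  19 - 18 = 1
  38 - 19 = 19
  47 - 38 = 9
  50 - 47 = 3
  52 - 50 = 2
  56 - 52 = 4
  86 - 56 = 30
  87 - 86 = 1
  91 - 87 = 4


Delta encoded: [18, 1, 19, 9, 3, 2, 4, 30, 1, 4]


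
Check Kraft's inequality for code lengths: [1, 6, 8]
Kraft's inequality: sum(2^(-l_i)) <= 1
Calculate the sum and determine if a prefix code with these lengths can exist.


Sum = 2^(-1) + 2^(-6) + 2^(-8)
    = 0.5 + 0.015625 + 0.00390625
    = 133/256 = 0.51953125
Since 0.51953125 <= 1, Kraft's inequality IS satisfied.
A prefix code with these lengths CAN exist.

Kraft sum = 0.51953125. Satisfied.


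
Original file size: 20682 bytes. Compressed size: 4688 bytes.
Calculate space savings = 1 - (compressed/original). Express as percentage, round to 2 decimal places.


ratio = compressed/original = 4688/20682 = 0.226671
savings = 1 - ratio = 1 - 0.226671 = 0.773329
as a percentage: 0.773329 * 100 = 77.33%

Space savings = 1 - 4688/20682 = 77.33%


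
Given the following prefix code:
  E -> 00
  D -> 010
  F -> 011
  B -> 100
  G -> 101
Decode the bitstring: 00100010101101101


Decoding step by step:
Bits 00 -> E
Bits 100 -> B
Bits 010 -> D
Bits 101 -> G
Bits 101 -> G
Bits 101 -> G


Decoded message: EBDGGG


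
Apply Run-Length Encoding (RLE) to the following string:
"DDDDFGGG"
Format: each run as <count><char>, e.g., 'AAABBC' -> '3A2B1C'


Scanning runs left to right:
  i=0: run of 'D' x 4 -> '4D'
  i=4: run of 'F' x 1 -> '1F'
  i=5: run of 'G' x 3 -> '3G'

RLE = 4D1F3G
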